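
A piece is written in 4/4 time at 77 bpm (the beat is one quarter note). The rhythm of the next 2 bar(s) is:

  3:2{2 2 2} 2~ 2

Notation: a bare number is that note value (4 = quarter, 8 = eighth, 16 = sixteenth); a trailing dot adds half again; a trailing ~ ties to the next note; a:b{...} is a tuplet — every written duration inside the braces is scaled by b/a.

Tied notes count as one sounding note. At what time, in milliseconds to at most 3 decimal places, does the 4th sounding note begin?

1. 0.0ms @ 0 + 1038.961ms (4/3)
2. 1038.961ms @ 4/3 + 1038.961ms (4/3)
3. 2077.922ms @ 8/3 + 1038.961ms (4/3)
4. 3116.883ms @ 4 + 3116.883ms (4)

note 4 onset = 4b = 3116.883ms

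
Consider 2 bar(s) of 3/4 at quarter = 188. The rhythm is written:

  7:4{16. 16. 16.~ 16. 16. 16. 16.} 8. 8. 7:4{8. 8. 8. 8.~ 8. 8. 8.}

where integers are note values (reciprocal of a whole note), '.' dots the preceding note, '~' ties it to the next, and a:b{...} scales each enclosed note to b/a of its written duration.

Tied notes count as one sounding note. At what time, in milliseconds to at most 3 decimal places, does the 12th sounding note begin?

note 12 onset = 30/7b = 1367.781ms

1. 0.0ms @ 0 + 68.389ms (3/14)
2. 68.389ms @ 3/14 + 68.389ms (3/14)
3. 136.778ms @ 3/7 + 136.778ms (3/7)
4. 273.556ms @ 6/7 + 68.389ms (3/14)
5. 341.945ms @ 15/14 + 68.389ms (3/14)
6. 410.334ms @ 9/7 + 68.389ms (3/14)
7. 478.723ms @ 3/2 + 239.362ms (3/4)
8. 718.085ms @ 9/4 + 239.362ms (3/4)
9. 957.447ms @ 3 + 136.778ms (3/7)
10. 1094.225ms @ 24/7 + 136.778ms (3/7)
11. 1231.003ms @ 27/7 + 136.778ms (3/7)
12. 1367.781ms @ 30/7 + 273.556ms (6/7)
13. 1641.337ms @ 36/7 + 136.778ms (3/7)
14. 1778.116ms @ 39/7 + 136.778ms (3/7)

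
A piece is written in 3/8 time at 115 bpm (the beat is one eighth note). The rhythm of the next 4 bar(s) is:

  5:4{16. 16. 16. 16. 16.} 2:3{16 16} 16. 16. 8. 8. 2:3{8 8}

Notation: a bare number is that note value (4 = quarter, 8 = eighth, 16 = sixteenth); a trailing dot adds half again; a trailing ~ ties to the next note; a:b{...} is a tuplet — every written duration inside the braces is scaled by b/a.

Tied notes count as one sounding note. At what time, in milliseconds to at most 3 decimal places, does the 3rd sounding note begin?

note 3 onset = 6/5b = 626.087ms

1. 0.0ms @ 0 + 313.043ms (3/5)
2. 313.043ms @ 3/5 + 313.043ms (3/5)
3. 626.087ms @ 6/5 + 313.043ms (3/5)
4. 939.13ms @ 9/5 + 313.043ms (3/5)
5. 1252.174ms @ 12/5 + 313.043ms (3/5)
6. 1565.217ms @ 3 + 391.304ms (3/4)
7. 1956.522ms @ 15/4 + 391.304ms (3/4)
8. 2347.826ms @ 9/2 + 391.304ms (3/4)
9. 2739.13ms @ 21/4 + 391.304ms (3/4)
10. 3130.435ms @ 6 + 782.609ms (3/2)
11. 3913.043ms @ 15/2 + 782.609ms (3/2)
12. 4695.652ms @ 9 + 782.609ms (3/2)
13. 5478.261ms @ 21/2 + 782.609ms (3/2)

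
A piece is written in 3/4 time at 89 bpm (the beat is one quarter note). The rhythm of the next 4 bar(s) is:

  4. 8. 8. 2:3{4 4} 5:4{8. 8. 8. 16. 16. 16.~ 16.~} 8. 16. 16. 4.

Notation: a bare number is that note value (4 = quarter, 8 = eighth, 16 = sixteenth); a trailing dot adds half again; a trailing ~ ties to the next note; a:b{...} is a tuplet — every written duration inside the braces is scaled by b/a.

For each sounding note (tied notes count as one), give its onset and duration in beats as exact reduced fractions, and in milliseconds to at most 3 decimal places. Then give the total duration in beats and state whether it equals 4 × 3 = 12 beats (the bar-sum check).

1) 0.0ms=0b +1011.236ms=3/2b
2) 1011.236ms=3/2b +505.618ms=3/4b
3) 1516.854ms=9/4b +505.618ms=3/4b
4) 2022.472ms=3b +1011.236ms=3/2b
5) 3033.708ms=9/2b +1011.236ms=3/2b
6) 4044.944ms=6b +404.494ms=3/5b
7) 4449.438ms=33/5b +404.494ms=3/5b
8) 4853.933ms=36/5b +404.494ms=3/5b
9) 5258.427ms=39/5b +202.247ms=3/10b
10) 5460.674ms=81/10b +202.247ms=3/10b
11) 5662.921ms=42/5b +910.112ms=27/20b
12) 6573.034ms=39/4b +252.809ms=3/8b
13) 6825.843ms=81/8b +252.809ms=3/8b
14) 7078.652ms=21/2b +1011.236ms=3/2b
Σ=12b of 12 (89bpm 3/4) — PASS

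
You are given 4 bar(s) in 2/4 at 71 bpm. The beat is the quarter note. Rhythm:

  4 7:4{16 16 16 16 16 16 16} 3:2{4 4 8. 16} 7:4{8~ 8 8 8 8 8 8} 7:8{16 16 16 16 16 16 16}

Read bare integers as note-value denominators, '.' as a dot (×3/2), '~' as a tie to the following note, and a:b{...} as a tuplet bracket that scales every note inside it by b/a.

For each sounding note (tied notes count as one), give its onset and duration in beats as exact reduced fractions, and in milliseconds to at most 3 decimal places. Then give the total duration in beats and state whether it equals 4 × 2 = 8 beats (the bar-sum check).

1) 0.0ms=0b +845.07ms=1b
2) 845.07ms=1b +120.724ms=1/7b
3) 965.795ms=8/7b +120.724ms=1/7b
4) 1086.519ms=9/7b +120.724ms=1/7b
5) 1207.243ms=10/7b +120.724ms=1/7b
6) 1327.968ms=11/7b +120.724ms=1/7b
7) 1448.692ms=12/7b +120.724ms=1/7b
8) 1569.416ms=13/7b +120.724ms=1/7b
9) 1690.141ms=2b +563.38ms=2/3b
10) 2253.521ms=8/3b +563.38ms=2/3b
11) 2816.901ms=10/3b +422.535ms=1/2b
12) 3239.437ms=23/6b +140.845ms=1/6b
13) 3380.282ms=4b +482.897ms=4/7b
14) 3863.179ms=32/7b +241.449ms=2/7b
15) 4104.628ms=34/7b +241.449ms=2/7b
16) 4346.076ms=36/7b +241.449ms=2/7b
17) 4587.525ms=38/7b +241.449ms=2/7b
18) 4828.974ms=40/7b +241.449ms=2/7b
19) 5070.423ms=6b +241.449ms=2/7b
20) 5311.871ms=44/7b +241.449ms=2/7b
21) 5553.32ms=46/7b +241.449ms=2/7b
22) 5794.769ms=48/7b +241.449ms=2/7b
23) 6036.217ms=50/7b +241.449ms=2/7b
24) 6277.666ms=52/7b +241.449ms=2/7b
25) 6519.115ms=54/7b +241.449ms=2/7b
Σ=8b of 8 (71bpm 2/4) — PASS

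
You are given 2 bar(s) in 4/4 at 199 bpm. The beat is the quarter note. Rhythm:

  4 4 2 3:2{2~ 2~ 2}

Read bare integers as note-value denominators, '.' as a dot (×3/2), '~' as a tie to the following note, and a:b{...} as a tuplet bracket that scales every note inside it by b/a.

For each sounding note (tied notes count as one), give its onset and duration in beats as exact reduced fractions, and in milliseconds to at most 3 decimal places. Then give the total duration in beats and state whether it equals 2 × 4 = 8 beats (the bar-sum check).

1) 0.0ms=0b +301.508ms=1b
2) 301.508ms=1b +301.508ms=1b
3) 603.015ms=2b +603.015ms=2b
4) 1206.03ms=4b +1206.03ms=4b
Σ=8b of 8 (199bpm 4/4) — PASS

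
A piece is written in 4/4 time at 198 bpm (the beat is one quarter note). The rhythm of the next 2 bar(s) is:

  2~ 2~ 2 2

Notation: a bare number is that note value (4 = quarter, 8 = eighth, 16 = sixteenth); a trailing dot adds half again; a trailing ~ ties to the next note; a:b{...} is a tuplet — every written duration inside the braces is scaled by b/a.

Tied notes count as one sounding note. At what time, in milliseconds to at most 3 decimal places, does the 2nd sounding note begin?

note 2 onset = 6b = 1818.182ms

1. 0.0ms @ 0 + 1818.182ms (6)
2. 1818.182ms @ 6 + 606.061ms (2)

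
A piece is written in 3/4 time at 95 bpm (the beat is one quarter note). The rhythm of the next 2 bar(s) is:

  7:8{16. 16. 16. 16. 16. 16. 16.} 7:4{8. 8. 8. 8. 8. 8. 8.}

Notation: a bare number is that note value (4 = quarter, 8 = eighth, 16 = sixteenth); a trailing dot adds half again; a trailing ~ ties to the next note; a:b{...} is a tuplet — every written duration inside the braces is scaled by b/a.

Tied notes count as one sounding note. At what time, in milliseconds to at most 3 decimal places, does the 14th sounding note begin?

note 14 onset = 39/7b = 3518.797ms

1. 0.0ms @ 0 + 270.677ms (3/7)
2. 270.677ms @ 3/7 + 270.677ms (3/7)
3. 541.353ms @ 6/7 + 270.677ms (3/7)
4. 812.03ms @ 9/7 + 270.677ms (3/7)
5. 1082.707ms @ 12/7 + 270.677ms (3/7)
6. 1353.383ms @ 15/7 + 270.677ms (3/7)
7. 1624.06ms @ 18/7 + 270.677ms (3/7)
8. 1894.737ms @ 3 + 270.677ms (3/7)
9. 2165.414ms @ 24/7 + 270.677ms (3/7)
10. 2436.09ms @ 27/7 + 270.677ms (3/7)
11. 2706.767ms @ 30/7 + 270.677ms (3/7)
12. 2977.444ms @ 33/7 + 270.677ms (3/7)
13. 3248.12ms @ 36/7 + 270.677ms (3/7)
14. 3518.797ms @ 39/7 + 270.677ms (3/7)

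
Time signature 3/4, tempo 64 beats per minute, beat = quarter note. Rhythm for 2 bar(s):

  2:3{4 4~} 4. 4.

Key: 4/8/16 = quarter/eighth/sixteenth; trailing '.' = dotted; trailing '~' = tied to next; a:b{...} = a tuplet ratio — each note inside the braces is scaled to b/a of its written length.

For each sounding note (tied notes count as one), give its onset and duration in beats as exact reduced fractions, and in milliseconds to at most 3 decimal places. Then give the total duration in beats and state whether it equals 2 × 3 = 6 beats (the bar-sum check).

1) 0.0ms=0b +1406.25ms=3/2b
2) 1406.25ms=3/2b +2812.5ms=3b
3) 4218.75ms=9/2b +1406.25ms=3/2b
Σ=6b of 6 (64bpm 3/4) — PASS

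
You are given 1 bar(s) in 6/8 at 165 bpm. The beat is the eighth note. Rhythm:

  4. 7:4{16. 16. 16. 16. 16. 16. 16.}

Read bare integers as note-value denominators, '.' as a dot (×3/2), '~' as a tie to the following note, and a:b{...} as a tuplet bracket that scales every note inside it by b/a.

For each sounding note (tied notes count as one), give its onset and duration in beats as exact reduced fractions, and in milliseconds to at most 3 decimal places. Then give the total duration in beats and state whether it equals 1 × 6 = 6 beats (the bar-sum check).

1) 0.0ms=0b +1090.909ms=3b
2) 1090.909ms=3b +155.844ms=3/7b
3) 1246.753ms=24/7b +155.844ms=3/7b
4) 1402.597ms=27/7b +155.844ms=3/7b
5) 1558.442ms=30/7b +155.844ms=3/7b
6) 1714.286ms=33/7b +155.844ms=3/7b
7) 1870.13ms=36/7b +155.844ms=3/7b
8) 2025.974ms=39/7b +155.844ms=3/7b
Σ=6b of 6 (165bpm 6/8) — PASS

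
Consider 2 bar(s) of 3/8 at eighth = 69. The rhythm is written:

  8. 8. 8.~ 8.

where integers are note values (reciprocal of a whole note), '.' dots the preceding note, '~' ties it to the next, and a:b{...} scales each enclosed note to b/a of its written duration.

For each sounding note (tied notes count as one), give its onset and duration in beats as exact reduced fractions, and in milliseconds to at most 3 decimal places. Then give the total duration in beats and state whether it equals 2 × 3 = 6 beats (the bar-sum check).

1) 0.0ms=0b +1304.348ms=3/2b
2) 1304.348ms=3/2b +1304.348ms=3/2b
3) 2608.696ms=3b +2608.696ms=3b
Σ=6b of 6 (69bpm 3/8) — PASS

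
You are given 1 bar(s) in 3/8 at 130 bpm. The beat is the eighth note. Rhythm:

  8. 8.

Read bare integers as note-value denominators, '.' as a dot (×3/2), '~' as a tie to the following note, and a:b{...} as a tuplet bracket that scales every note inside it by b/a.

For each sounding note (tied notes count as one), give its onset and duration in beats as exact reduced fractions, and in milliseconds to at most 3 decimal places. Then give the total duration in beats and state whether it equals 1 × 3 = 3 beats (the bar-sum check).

1) 0.0ms=0b +692.308ms=3/2b
2) 692.308ms=3/2b +692.308ms=3/2b
Σ=3b of 3 (130bpm 3/8) — PASS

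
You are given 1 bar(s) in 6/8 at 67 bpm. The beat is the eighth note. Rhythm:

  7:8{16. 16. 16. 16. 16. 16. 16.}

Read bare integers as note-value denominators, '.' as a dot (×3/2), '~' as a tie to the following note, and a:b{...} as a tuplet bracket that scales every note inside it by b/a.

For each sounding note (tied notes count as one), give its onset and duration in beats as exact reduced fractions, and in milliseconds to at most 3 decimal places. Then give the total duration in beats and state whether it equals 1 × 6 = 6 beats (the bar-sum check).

1) 0.0ms=0b +767.591ms=6/7b
2) 767.591ms=6/7b +767.591ms=6/7b
3) 1535.181ms=12/7b +767.591ms=6/7b
4) 2302.772ms=18/7b +767.591ms=6/7b
5) 3070.362ms=24/7b +767.591ms=6/7b
6) 3837.953ms=30/7b +767.591ms=6/7b
7) 4605.544ms=36/7b +767.591ms=6/7b
Σ=6b of 6 (67bpm 6/8) — PASS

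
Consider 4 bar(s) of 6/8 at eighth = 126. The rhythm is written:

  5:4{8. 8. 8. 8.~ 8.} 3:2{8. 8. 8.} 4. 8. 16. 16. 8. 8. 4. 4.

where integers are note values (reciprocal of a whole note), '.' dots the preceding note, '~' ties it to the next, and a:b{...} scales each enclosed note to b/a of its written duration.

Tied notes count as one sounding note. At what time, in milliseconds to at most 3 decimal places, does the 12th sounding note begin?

1. 0.0ms @ 0 + 571.429ms (6/5)
2. 571.429ms @ 6/5 + 571.429ms (6/5)
3. 1142.857ms @ 12/5 + 571.429ms (6/5)
4. 1714.286ms @ 18/5 + 1142.857ms (12/5)
5. 2857.143ms @ 6 + 476.19ms (1)
6. 3333.333ms @ 7 + 476.19ms (1)
7. 3809.524ms @ 8 + 476.19ms (1)
8. 4285.714ms @ 9 + 1428.571ms (3)
9. 5714.286ms @ 12 + 714.286ms (3/2)
10. 6428.571ms @ 27/2 + 357.143ms (3/4)
11. 6785.714ms @ 57/4 + 357.143ms (3/4)
12. 7142.857ms @ 15 + 714.286ms (3/2)
13. 7857.143ms @ 33/2 + 714.286ms (3/2)
14. 8571.429ms @ 18 + 1428.571ms (3)
15. 10000.0ms @ 21 + 1428.571ms (3)

note 12 onset = 15b = 7142.857ms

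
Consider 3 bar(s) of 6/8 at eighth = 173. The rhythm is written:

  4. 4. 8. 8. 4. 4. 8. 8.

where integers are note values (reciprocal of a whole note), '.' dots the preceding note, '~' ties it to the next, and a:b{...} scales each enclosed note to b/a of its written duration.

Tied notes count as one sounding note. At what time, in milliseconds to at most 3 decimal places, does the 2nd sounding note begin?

note 2 onset = 3b = 1040.462ms

1. 0.0ms @ 0 + 1040.462ms (3)
2. 1040.462ms @ 3 + 1040.462ms (3)
3. 2080.925ms @ 6 + 520.231ms (3/2)
4. 2601.156ms @ 15/2 + 520.231ms (3/2)
5. 3121.387ms @ 9 + 1040.462ms (3)
6. 4161.85ms @ 12 + 1040.462ms (3)
7. 5202.312ms @ 15 + 520.231ms (3/2)
8. 5722.543ms @ 33/2 + 520.231ms (3/2)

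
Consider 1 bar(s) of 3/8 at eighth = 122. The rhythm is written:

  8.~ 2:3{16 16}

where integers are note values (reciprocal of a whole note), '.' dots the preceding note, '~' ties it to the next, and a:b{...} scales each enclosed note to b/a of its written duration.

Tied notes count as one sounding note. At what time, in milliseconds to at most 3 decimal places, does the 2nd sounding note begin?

note 2 onset = 9/4b = 1106.557ms

1. 0.0ms @ 0 + 1106.557ms (9/4)
2. 1106.557ms @ 9/4 + 368.852ms (3/4)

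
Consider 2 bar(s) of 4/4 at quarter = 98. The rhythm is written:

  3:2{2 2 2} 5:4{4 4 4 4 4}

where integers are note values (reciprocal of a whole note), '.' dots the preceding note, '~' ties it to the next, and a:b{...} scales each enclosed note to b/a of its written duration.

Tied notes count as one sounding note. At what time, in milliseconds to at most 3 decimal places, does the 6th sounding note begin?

note 6 onset = 28/5b = 3428.571ms

1. 0.0ms @ 0 + 816.327ms (4/3)
2. 816.327ms @ 4/3 + 816.327ms (4/3)
3. 1632.653ms @ 8/3 + 816.327ms (4/3)
4. 2448.98ms @ 4 + 489.796ms (4/5)
5. 2938.776ms @ 24/5 + 489.796ms (4/5)
6. 3428.571ms @ 28/5 + 489.796ms (4/5)
7. 3918.367ms @ 32/5 + 489.796ms (4/5)
8. 4408.163ms @ 36/5 + 489.796ms (4/5)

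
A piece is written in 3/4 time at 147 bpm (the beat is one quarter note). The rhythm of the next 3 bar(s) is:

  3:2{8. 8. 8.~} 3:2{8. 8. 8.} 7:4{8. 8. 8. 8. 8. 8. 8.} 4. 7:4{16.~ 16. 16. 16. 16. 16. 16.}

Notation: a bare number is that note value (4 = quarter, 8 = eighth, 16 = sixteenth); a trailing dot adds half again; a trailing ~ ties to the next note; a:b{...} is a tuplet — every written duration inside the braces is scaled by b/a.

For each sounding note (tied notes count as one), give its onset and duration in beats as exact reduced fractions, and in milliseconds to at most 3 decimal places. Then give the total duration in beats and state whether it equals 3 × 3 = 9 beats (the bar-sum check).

1) 0.0ms=0b +204.082ms=1/2b
2) 204.082ms=1/2b +204.082ms=1/2b
3) 408.163ms=1b +408.163ms=1b
4) 816.327ms=2b +204.082ms=1/2b
5) 1020.408ms=5/2b +204.082ms=1/2b
6) 1224.49ms=3b +174.927ms=3/7b
7) 1399.417ms=24/7b +174.927ms=3/7b
8) 1574.344ms=27/7b +174.927ms=3/7b
9) 1749.271ms=30/7b +174.927ms=3/7b
10) 1924.198ms=33/7b +174.927ms=3/7b
11) 2099.125ms=36/7b +174.927ms=3/7b
12) 2274.052ms=39/7b +174.927ms=3/7b
13) 2448.98ms=6b +612.245ms=3/2b
14) 3061.224ms=15/2b +174.927ms=3/7b
15) 3236.152ms=111/14b +87.464ms=3/14b
16) 3323.615ms=57/7b +87.464ms=3/14b
17) 3411.079ms=117/14b +87.464ms=3/14b
18) 3498.542ms=60/7b +87.464ms=3/14b
19) 3586.006ms=123/14b +87.464ms=3/14b
Σ=9b of 9 (147bpm 3/4) — PASS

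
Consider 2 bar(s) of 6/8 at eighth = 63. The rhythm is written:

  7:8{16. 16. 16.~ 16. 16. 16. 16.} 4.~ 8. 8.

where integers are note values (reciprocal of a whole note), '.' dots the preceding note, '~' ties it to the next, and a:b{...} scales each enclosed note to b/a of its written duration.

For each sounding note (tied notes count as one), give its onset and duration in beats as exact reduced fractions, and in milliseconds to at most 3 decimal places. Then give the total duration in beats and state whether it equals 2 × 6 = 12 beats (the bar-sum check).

1) 0.0ms=0b +816.327ms=6/7b
2) 816.327ms=6/7b +816.327ms=6/7b
3) 1632.653ms=12/7b +1632.653ms=12/7b
4) 3265.306ms=24/7b +816.327ms=6/7b
5) 4081.633ms=30/7b +816.327ms=6/7b
6) 4897.959ms=36/7b +816.327ms=6/7b
7) 5714.286ms=6b +4285.714ms=9/2b
8) 10000.0ms=21/2b +1428.571ms=3/2b
Σ=12b of 12 (63bpm 6/8) — PASS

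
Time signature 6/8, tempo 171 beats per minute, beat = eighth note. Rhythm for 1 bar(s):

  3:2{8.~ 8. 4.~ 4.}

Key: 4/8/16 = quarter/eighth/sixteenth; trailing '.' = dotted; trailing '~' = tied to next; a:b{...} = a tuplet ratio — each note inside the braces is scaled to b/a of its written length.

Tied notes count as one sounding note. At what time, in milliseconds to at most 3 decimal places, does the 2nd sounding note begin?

1. 0.0ms @ 0 + 701.754ms (2)
2. 701.754ms @ 2 + 1403.509ms (4)

note 2 onset = 2b = 701.754ms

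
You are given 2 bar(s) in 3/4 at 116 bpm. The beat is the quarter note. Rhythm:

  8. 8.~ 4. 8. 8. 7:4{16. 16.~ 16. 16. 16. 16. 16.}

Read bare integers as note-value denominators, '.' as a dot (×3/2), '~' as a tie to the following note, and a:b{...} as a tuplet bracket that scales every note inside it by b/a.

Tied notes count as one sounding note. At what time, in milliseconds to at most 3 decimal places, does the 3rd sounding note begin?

note 3 onset = 3b = 1551.724ms

1. 0.0ms @ 0 + 387.931ms (3/4)
2. 387.931ms @ 3/4 + 1163.793ms (9/4)
3. 1551.724ms @ 3 + 387.931ms (3/4)
4. 1939.655ms @ 15/4 + 387.931ms (3/4)
5. 2327.586ms @ 9/2 + 110.837ms (3/14)
6. 2438.424ms @ 33/7 + 221.675ms (3/7)
7. 2660.099ms @ 36/7 + 110.837ms (3/14)
8. 2770.936ms @ 75/14 + 110.837ms (3/14)
9. 2881.773ms @ 39/7 + 110.837ms (3/14)
10. 2992.611ms @ 81/14 + 110.837ms (3/14)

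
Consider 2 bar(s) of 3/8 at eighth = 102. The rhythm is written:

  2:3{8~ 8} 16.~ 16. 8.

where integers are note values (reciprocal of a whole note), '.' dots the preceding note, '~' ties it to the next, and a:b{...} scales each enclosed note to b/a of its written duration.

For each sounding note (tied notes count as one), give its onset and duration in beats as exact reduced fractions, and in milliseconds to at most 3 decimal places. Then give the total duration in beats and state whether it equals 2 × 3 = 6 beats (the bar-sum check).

1) 0.0ms=0b +1764.706ms=3b
2) 1764.706ms=3b +882.353ms=3/2b
3) 2647.059ms=9/2b +882.353ms=3/2b
Σ=6b of 6 (102bpm 3/8) — PASS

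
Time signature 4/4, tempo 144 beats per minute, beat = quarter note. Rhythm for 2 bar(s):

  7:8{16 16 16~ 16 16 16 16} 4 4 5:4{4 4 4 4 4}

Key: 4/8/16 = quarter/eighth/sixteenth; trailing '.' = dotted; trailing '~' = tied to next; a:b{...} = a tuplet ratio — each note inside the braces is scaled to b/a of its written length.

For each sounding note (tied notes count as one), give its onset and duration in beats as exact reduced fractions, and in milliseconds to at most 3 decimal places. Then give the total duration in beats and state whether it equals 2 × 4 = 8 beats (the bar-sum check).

1) 0.0ms=0b +119.048ms=2/7b
2) 119.048ms=2/7b +119.048ms=2/7b
3) 238.095ms=4/7b +238.095ms=4/7b
4) 476.19ms=8/7b +119.048ms=2/7b
5) 595.238ms=10/7b +119.048ms=2/7b
6) 714.286ms=12/7b +119.048ms=2/7b
7) 833.333ms=2b +416.667ms=1b
8) 1250.0ms=3b +416.667ms=1b
9) 1666.667ms=4b +333.333ms=4/5b
10) 2000.0ms=24/5b +333.333ms=4/5b
11) 2333.333ms=28/5b +333.333ms=4/5b
12) 2666.667ms=32/5b +333.333ms=4/5b
13) 3000.0ms=36/5b +333.333ms=4/5b
Σ=8b of 8 (144bpm 4/4) — PASS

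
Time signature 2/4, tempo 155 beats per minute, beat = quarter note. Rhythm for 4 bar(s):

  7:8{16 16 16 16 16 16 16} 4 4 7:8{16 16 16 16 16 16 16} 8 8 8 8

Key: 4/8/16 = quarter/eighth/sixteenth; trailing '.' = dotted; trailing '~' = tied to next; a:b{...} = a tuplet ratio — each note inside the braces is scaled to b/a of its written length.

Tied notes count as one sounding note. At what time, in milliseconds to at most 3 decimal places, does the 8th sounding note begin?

1. 0.0ms @ 0 + 110.599ms (2/7)
2. 110.599ms @ 2/7 + 110.599ms (2/7)
3. 221.198ms @ 4/7 + 110.599ms (2/7)
4. 331.797ms @ 6/7 + 110.599ms (2/7)
5. 442.396ms @ 8/7 + 110.599ms (2/7)
6. 552.995ms @ 10/7 + 110.599ms (2/7)
7. 663.594ms @ 12/7 + 110.599ms (2/7)
8. 774.194ms @ 2 + 387.097ms (1)
9. 1161.29ms @ 3 + 387.097ms (1)
10. 1548.387ms @ 4 + 110.599ms (2/7)
11. 1658.986ms @ 30/7 + 110.599ms (2/7)
12. 1769.585ms @ 32/7 + 110.599ms (2/7)
13. 1880.184ms @ 34/7 + 110.599ms (2/7)
14. 1990.783ms @ 36/7 + 110.599ms (2/7)
15. 2101.382ms @ 38/7 + 110.599ms (2/7)
16. 2211.982ms @ 40/7 + 110.599ms (2/7)
17. 2322.581ms @ 6 + 193.548ms (1/2)
18. 2516.129ms @ 13/2 + 193.548ms (1/2)
19. 2709.677ms @ 7 + 193.548ms (1/2)
20. 2903.226ms @ 15/2 + 193.548ms (1/2)

note 8 onset = 2b = 774.194ms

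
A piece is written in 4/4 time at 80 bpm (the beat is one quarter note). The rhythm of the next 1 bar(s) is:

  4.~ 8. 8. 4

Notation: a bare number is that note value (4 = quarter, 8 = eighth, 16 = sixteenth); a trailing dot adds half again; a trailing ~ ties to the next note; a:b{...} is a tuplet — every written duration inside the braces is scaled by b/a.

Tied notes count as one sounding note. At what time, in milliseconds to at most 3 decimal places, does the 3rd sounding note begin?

note 3 onset = 3b = 2250.0ms

1. 0.0ms @ 0 + 1687.5ms (9/4)
2. 1687.5ms @ 9/4 + 562.5ms (3/4)
3. 2250.0ms @ 3 + 750.0ms (1)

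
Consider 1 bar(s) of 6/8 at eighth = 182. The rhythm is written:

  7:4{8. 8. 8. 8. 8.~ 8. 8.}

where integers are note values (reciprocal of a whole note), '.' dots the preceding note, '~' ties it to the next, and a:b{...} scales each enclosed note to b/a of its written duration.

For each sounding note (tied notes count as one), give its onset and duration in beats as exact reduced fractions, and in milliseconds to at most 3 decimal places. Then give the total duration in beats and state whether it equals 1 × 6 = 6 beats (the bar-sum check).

1) 0.0ms=0b +282.575ms=6/7b
2) 282.575ms=6/7b +282.575ms=6/7b
3) 565.149ms=12/7b +282.575ms=6/7b
4) 847.724ms=18/7b +282.575ms=6/7b
5) 1130.298ms=24/7b +565.149ms=12/7b
6) 1695.447ms=36/7b +282.575ms=6/7b
Σ=6b of 6 (182bpm 6/8) — PASS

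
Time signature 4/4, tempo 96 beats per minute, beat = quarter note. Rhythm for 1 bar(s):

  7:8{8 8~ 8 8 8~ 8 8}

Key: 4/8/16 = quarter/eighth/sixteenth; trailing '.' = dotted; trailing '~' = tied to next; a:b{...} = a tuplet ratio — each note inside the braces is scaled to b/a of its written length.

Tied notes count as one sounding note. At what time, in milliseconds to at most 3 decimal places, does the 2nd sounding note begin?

1. 0.0ms @ 0 + 357.143ms (4/7)
2. 357.143ms @ 4/7 + 714.286ms (8/7)
3. 1071.429ms @ 12/7 + 357.143ms (4/7)
4. 1428.571ms @ 16/7 + 714.286ms (8/7)
5. 2142.857ms @ 24/7 + 357.143ms (4/7)

note 2 onset = 4/7b = 357.143ms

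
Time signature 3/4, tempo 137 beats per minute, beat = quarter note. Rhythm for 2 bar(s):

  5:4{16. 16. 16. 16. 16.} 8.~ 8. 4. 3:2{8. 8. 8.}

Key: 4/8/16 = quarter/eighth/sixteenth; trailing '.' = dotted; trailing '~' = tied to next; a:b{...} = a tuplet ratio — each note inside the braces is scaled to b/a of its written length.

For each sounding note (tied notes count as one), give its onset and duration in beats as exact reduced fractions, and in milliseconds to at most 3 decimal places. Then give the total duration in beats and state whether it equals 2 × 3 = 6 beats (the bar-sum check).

1) 0.0ms=0b +131.387ms=3/10b
2) 131.387ms=3/10b +131.387ms=3/10b
3) 262.774ms=3/5b +131.387ms=3/10b
4) 394.161ms=9/10b +131.387ms=3/10b
5) 525.547ms=6/5b +131.387ms=3/10b
6) 656.934ms=3/2b +656.934ms=3/2b
7) 1313.869ms=3b +656.934ms=3/2b
8) 1970.803ms=9/2b +218.978ms=1/2b
9) 2189.781ms=5b +218.978ms=1/2b
10) 2408.759ms=11/2b +218.978ms=1/2b
Σ=6b of 6 (137bpm 3/4) — PASS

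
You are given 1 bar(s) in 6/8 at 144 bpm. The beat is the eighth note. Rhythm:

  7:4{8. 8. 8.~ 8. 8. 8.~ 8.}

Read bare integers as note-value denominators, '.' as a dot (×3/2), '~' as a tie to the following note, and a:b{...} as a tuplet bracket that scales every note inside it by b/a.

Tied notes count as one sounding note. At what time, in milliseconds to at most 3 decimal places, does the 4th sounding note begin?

note 4 onset = 24/7b = 1428.571ms

1. 0.0ms @ 0 + 357.143ms (6/7)
2. 357.143ms @ 6/7 + 357.143ms (6/7)
3. 714.286ms @ 12/7 + 714.286ms (12/7)
4. 1428.571ms @ 24/7 + 357.143ms (6/7)
5. 1785.714ms @ 30/7 + 714.286ms (12/7)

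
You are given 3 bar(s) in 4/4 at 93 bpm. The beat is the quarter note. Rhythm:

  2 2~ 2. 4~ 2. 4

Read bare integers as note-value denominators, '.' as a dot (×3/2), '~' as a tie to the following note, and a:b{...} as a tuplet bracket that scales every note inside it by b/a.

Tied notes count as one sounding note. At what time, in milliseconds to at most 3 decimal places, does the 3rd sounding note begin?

note 3 onset = 7b = 4516.129ms

1. 0.0ms @ 0 + 1290.323ms (2)
2. 1290.323ms @ 2 + 3225.806ms (5)
3. 4516.129ms @ 7 + 2580.645ms (4)
4. 7096.774ms @ 11 + 645.161ms (1)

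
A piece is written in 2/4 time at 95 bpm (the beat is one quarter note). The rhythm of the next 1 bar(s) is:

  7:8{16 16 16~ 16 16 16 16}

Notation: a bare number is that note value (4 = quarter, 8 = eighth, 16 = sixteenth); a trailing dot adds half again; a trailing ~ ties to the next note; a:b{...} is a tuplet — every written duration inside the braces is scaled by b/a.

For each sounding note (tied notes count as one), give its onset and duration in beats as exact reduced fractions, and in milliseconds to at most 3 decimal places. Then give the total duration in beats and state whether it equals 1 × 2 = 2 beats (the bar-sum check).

1) 0.0ms=0b +180.451ms=2/7b
2) 180.451ms=2/7b +180.451ms=2/7b
3) 360.902ms=4/7b +360.902ms=4/7b
4) 721.805ms=8/7b +180.451ms=2/7b
5) 902.256ms=10/7b +180.451ms=2/7b
6) 1082.707ms=12/7b +180.451ms=2/7b
Σ=2b of 2 (95bpm 2/4) — PASS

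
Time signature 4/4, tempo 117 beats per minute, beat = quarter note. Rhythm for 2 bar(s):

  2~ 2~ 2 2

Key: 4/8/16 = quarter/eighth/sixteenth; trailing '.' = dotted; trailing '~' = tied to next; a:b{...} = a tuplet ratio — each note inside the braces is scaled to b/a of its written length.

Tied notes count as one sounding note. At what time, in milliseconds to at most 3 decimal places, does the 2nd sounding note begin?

1. 0.0ms @ 0 + 3076.923ms (6)
2. 3076.923ms @ 6 + 1025.641ms (2)

note 2 onset = 6b = 3076.923ms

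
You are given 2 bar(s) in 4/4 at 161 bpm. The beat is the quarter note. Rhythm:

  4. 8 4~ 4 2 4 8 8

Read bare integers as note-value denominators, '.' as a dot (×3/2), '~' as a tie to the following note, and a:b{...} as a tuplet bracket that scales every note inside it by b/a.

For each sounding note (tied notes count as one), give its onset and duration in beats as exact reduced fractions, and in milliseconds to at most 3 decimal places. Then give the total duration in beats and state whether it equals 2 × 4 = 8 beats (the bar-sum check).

1) 0.0ms=0b +559.006ms=3/2b
2) 559.006ms=3/2b +186.335ms=1/2b
3) 745.342ms=2b +745.342ms=2b
4) 1490.683ms=4b +745.342ms=2b
5) 2236.025ms=6b +372.671ms=1b
6) 2608.696ms=7b +186.335ms=1/2b
7) 2795.031ms=15/2b +186.335ms=1/2b
Σ=8b of 8 (161bpm 4/4) — PASS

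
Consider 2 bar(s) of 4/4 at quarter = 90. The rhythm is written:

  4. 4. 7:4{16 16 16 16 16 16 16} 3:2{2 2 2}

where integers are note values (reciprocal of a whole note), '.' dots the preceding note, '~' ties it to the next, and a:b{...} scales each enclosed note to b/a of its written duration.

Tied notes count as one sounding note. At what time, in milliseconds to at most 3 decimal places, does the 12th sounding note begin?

note 12 onset = 20/3b = 4444.444ms

1. 0.0ms @ 0 + 1000.0ms (3/2)
2. 1000.0ms @ 3/2 + 1000.0ms (3/2)
3. 2000.0ms @ 3 + 95.238ms (1/7)
4. 2095.238ms @ 22/7 + 95.238ms (1/7)
5. 2190.476ms @ 23/7 + 95.238ms (1/7)
6. 2285.714ms @ 24/7 + 95.238ms (1/7)
7. 2380.952ms @ 25/7 + 95.238ms (1/7)
8. 2476.19ms @ 26/7 + 95.238ms (1/7)
9. 2571.429ms @ 27/7 + 95.238ms (1/7)
10. 2666.667ms @ 4 + 888.889ms (4/3)
11. 3555.556ms @ 16/3 + 888.889ms (4/3)
12. 4444.444ms @ 20/3 + 888.889ms (4/3)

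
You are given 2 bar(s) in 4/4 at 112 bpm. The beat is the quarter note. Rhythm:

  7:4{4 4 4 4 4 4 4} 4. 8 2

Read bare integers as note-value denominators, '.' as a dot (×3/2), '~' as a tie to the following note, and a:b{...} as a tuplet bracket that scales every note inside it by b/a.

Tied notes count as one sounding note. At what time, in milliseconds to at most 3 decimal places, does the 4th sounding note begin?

note 4 onset = 12/7b = 918.367ms

1. 0.0ms @ 0 + 306.122ms (4/7)
2. 306.122ms @ 4/7 + 306.122ms (4/7)
3. 612.245ms @ 8/7 + 306.122ms (4/7)
4. 918.367ms @ 12/7 + 306.122ms (4/7)
5. 1224.49ms @ 16/7 + 306.122ms (4/7)
6. 1530.612ms @ 20/7 + 306.122ms (4/7)
7. 1836.735ms @ 24/7 + 306.122ms (4/7)
8. 2142.857ms @ 4 + 803.571ms (3/2)
9. 2946.429ms @ 11/2 + 267.857ms (1/2)
10. 3214.286ms @ 6 + 1071.429ms (2)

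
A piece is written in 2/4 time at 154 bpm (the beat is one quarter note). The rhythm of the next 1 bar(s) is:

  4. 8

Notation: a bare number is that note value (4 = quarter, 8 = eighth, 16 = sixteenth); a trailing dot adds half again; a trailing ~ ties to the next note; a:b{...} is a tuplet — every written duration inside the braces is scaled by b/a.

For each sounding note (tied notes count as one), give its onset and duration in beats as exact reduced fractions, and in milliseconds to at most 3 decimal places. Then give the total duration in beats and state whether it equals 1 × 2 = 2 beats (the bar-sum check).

1) 0.0ms=0b +584.416ms=3/2b
2) 584.416ms=3/2b +194.805ms=1/2b
Σ=2b of 2 (154bpm 2/4) — PASS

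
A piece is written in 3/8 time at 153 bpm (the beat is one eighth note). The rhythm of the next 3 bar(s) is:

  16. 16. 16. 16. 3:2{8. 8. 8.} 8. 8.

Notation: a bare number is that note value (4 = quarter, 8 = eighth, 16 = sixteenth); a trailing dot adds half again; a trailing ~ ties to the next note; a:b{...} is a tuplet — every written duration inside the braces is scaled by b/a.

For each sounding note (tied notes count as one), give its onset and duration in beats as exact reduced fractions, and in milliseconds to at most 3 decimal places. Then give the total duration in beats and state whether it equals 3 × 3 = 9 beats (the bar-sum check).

1) 0.0ms=0b +294.118ms=3/4b
2) 294.118ms=3/4b +294.118ms=3/4b
3) 588.235ms=3/2b +294.118ms=3/4b
4) 882.353ms=9/4b +294.118ms=3/4b
5) 1176.471ms=3b +392.157ms=1b
6) 1568.627ms=4b +392.157ms=1b
7) 1960.784ms=5b +392.157ms=1b
8) 2352.941ms=6b +588.235ms=3/2b
9) 2941.176ms=15/2b +588.235ms=3/2b
Σ=9b of 9 (153bpm 3/8) — PASS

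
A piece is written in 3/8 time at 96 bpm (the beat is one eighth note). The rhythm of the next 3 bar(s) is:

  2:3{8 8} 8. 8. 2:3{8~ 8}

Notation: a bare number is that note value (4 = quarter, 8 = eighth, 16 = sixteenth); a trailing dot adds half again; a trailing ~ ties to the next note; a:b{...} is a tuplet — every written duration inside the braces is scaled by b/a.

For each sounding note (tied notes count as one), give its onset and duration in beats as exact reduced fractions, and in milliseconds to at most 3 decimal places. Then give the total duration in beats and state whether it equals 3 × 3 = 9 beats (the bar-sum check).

1) 0.0ms=0b +937.5ms=3/2b
2) 937.5ms=3/2b +937.5ms=3/2b
3) 1875.0ms=3b +937.5ms=3/2b
4) 2812.5ms=9/2b +937.5ms=3/2b
5) 3750.0ms=6b +1875.0ms=3b
Σ=9b of 9 (96bpm 3/8) — PASS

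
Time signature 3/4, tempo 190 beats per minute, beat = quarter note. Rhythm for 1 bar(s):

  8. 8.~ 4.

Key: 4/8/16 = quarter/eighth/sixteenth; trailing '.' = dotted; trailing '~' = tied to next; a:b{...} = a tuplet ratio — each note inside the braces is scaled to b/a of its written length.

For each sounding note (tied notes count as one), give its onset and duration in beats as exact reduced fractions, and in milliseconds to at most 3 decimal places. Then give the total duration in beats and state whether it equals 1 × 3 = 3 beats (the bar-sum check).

1) 0.0ms=0b +236.842ms=3/4b
2) 236.842ms=3/4b +710.526ms=9/4b
Σ=3b of 3 (190bpm 3/4) — PASS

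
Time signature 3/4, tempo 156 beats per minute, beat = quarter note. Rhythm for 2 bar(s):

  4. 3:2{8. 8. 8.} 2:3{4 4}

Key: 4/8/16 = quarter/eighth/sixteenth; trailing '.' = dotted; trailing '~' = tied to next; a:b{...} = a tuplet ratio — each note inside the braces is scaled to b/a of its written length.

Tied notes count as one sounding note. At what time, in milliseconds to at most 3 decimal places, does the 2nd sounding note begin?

note 2 onset = 3/2b = 576.923ms

1. 0.0ms @ 0 + 576.923ms (3/2)
2. 576.923ms @ 3/2 + 192.308ms (1/2)
3. 769.231ms @ 2 + 192.308ms (1/2)
4. 961.538ms @ 5/2 + 192.308ms (1/2)
5. 1153.846ms @ 3 + 576.923ms (3/2)
6. 1730.769ms @ 9/2 + 576.923ms (3/2)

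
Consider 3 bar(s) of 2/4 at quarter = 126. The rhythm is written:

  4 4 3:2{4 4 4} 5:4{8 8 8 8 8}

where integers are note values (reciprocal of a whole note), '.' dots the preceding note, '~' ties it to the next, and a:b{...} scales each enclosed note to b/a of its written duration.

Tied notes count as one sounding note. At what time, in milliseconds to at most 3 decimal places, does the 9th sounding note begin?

note 9 onset = 26/5b = 2476.19ms

1. 0.0ms @ 0 + 476.19ms (1)
2. 476.19ms @ 1 + 476.19ms (1)
3. 952.381ms @ 2 + 317.46ms (2/3)
4. 1269.841ms @ 8/3 + 317.46ms (2/3)
5. 1587.302ms @ 10/3 + 317.46ms (2/3)
6. 1904.762ms @ 4 + 190.476ms (2/5)
7. 2095.238ms @ 22/5 + 190.476ms (2/5)
8. 2285.714ms @ 24/5 + 190.476ms (2/5)
9. 2476.19ms @ 26/5 + 190.476ms (2/5)
10. 2666.667ms @ 28/5 + 190.476ms (2/5)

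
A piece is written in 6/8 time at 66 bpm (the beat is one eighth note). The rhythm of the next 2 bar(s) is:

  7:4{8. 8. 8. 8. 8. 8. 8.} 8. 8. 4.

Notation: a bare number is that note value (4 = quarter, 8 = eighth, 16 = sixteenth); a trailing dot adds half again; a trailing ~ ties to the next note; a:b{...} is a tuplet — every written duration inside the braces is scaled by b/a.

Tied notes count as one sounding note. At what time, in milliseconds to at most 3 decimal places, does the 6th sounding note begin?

note 6 onset = 30/7b = 3896.104ms

1. 0.0ms @ 0 + 779.221ms (6/7)
2. 779.221ms @ 6/7 + 779.221ms (6/7)
3. 1558.442ms @ 12/7 + 779.221ms (6/7)
4. 2337.662ms @ 18/7 + 779.221ms (6/7)
5. 3116.883ms @ 24/7 + 779.221ms (6/7)
6. 3896.104ms @ 30/7 + 779.221ms (6/7)
7. 4675.325ms @ 36/7 + 779.221ms (6/7)
8. 5454.545ms @ 6 + 1363.636ms (3/2)
9. 6818.182ms @ 15/2 + 1363.636ms (3/2)
10. 8181.818ms @ 9 + 2727.273ms (3)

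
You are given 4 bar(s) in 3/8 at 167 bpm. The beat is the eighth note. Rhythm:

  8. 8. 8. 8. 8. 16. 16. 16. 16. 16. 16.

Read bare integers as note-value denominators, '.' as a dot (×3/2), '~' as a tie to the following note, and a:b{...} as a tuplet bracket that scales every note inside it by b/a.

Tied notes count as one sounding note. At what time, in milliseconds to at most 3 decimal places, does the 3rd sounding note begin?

note 3 onset = 3b = 1077.844ms

1. 0.0ms @ 0 + 538.922ms (3/2)
2. 538.922ms @ 3/2 + 538.922ms (3/2)
3. 1077.844ms @ 3 + 538.922ms (3/2)
4. 1616.766ms @ 9/2 + 538.922ms (3/2)
5. 2155.689ms @ 6 + 538.922ms (3/2)
6. 2694.611ms @ 15/2 + 269.461ms (3/4)
7. 2964.072ms @ 33/4 + 269.461ms (3/4)
8. 3233.533ms @ 9 + 269.461ms (3/4)
9. 3502.994ms @ 39/4 + 269.461ms (3/4)
10. 3772.455ms @ 21/2 + 269.461ms (3/4)
11. 4041.916ms @ 45/4 + 269.461ms (3/4)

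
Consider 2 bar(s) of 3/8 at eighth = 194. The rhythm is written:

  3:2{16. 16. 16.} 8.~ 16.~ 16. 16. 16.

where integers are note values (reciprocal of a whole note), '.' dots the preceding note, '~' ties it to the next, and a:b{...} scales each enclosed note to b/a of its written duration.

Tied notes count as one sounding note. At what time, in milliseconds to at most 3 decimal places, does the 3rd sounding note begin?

note 3 onset = 1b = 309.278ms

1. 0.0ms @ 0 + 154.639ms (1/2)
2. 154.639ms @ 1/2 + 154.639ms (1/2)
3. 309.278ms @ 1 + 154.639ms (1/2)
4. 463.918ms @ 3/2 + 927.835ms (3)
5. 1391.753ms @ 9/2 + 231.959ms (3/4)
6. 1623.711ms @ 21/4 + 231.959ms (3/4)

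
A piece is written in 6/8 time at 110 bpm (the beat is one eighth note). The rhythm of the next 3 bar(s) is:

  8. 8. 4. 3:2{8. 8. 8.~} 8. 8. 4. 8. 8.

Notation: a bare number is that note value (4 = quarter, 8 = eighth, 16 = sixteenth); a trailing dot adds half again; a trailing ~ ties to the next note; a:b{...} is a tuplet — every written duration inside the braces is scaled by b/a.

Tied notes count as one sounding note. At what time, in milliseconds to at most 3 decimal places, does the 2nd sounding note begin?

note 2 onset = 3/2b = 818.182ms

1. 0.0ms @ 0 + 818.182ms (3/2)
2. 818.182ms @ 3/2 + 818.182ms (3/2)
3. 1636.364ms @ 3 + 1636.364ms (3)
4. 3272.727ms @ 6 + 545.455ms (1)
5. 3818.182ms @ 7 + 545.455ms (1)
6. 4363.636ms @ 8 + 1363.636ms (5/2)
7. 5727.273ms @ 21/2 + 818.182ms (3/2)
8. 6545.455ms @ 12 + 1636.364ms (3)
9. 8181.818ms @ 15 + 818.182ms (3/2)
10. 9000.0ms @ 33/2 + 818.182ms (3/2)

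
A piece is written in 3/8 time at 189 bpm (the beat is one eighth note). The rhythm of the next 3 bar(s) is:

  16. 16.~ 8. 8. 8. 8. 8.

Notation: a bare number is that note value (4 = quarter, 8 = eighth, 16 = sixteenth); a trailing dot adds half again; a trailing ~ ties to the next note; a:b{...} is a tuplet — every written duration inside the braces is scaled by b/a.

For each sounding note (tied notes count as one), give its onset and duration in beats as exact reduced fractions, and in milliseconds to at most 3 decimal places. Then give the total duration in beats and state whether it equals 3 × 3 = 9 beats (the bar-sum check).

1) 0.0ms=0b +238.095ms=3/4b
2) 238.095ms=3/4b +714.286ms=9/4b
3) 952.381ms=3b +476.19ms=3/2b
4) 1428.571ms=9/2b +476.19ms=3/2b
5) 1904.762ms=6b +476.19ms=3/2b
6) 2380.952ms=15/2b +476.19ms=3/2b
Σ=9b of 9 (189bpm 3/8) — PASS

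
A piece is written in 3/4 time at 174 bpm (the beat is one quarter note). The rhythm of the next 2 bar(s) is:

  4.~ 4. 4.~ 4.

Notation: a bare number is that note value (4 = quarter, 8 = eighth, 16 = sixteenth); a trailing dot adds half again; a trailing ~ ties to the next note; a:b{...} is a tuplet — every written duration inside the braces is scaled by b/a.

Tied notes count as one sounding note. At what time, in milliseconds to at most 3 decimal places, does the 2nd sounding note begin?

1. 0.0ms @ 0 + 1034.483ms (3)
2. 1034.483ms @ 3 + 1034.483ms (3)

note 2 onset = 3b = 1034.483ms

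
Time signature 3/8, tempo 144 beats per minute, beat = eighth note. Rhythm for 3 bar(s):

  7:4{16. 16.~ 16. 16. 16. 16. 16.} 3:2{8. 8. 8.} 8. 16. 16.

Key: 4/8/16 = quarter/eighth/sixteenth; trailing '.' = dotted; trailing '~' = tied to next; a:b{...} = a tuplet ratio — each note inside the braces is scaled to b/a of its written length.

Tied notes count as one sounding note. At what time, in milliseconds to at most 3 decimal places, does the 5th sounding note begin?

1. 0.0ms @ 0 + 178.571ms (3/7)
2. 178.571ms @ 3/7 + 357.143ms (6/7)
3. 535.714ms @ 9/7 + 178.571ms (3/7)
4. 714.286ms @ 12/7 + 178.571ms (3/7)
5. 892.857ms @ 15/7 + 178.571ms (3/7)
6. 1071.429ms @ 18/7 + 178.571ms (3/7)
7. 1250.0ms @ 3 + 416.667ms (1)
8. 1666.667ms @ 4 + 416.667ms (1)
9. 2083.333ms @ 5 + 416.667ms (1)
10. 2500.0ms @ 6 + 625.0ms (3/2)
11. 3125.0ms @ 15/2 + 312.5ms (3/4)
12. 3437.5ms @ 33/4 + 312.5ms (3/4)

note 5 onset = 15/7b = 892.857ms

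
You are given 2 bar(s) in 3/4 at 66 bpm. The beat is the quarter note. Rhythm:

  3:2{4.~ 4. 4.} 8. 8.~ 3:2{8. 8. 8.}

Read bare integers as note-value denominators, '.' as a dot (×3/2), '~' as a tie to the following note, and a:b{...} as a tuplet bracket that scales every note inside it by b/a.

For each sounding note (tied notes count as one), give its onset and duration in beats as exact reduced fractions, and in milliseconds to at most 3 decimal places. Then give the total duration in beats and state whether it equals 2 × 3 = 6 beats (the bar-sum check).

1) 0.0ms=0b +1818.182ms=2b
2) 1818.182ms=2b +909.091ms=1b
3) 2727.273ms=3b +681.818ms=3/4b
4) 3409.091ms=15/4b +1136.364ms=5/4b
5) 4545.455ms=5b +454.545ms=1/2b
6) 5000.0ms=11/2b +454.545ms=1/2b
Σ=6b of 6 (66bpm 3/4) — PASS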